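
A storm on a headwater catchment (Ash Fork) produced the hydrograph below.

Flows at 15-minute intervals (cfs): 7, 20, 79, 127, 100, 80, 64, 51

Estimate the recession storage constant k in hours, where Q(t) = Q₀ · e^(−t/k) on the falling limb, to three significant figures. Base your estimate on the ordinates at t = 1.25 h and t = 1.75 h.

k ≈ 1.11 h

On the falling limb, Q drops from 80 to 51 cfs between t = 1.25 h and t = 1.75 h (Δt = 0.5 h).
k = −Δt / ln(Q₂/Q₁) = −0.5 / ln(51/80) = 1.11 h.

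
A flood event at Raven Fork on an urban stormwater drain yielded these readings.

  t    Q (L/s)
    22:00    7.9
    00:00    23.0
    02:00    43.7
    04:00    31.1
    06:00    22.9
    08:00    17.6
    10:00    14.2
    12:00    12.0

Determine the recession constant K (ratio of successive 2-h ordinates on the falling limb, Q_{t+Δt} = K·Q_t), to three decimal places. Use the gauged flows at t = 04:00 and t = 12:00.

K ≈ 0.788

Using the recession-limb readings at t = 04:00 and t = 12:00: Q falls from 31.1 to 12.0 L/s over 4 intervals.
K = (Q₂/Q₁)^(1/4) = (12.0/31.1)^(1/4) = 0.788.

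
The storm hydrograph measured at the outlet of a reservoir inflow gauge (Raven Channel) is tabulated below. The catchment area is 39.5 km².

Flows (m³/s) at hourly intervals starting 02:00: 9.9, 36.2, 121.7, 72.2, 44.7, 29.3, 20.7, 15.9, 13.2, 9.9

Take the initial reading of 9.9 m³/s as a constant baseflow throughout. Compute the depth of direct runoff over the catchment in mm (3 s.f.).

Direct runoff: 0.0, 26.3, 111.8, 62.3, 34.8, 19.4, 10.8, 6.0, 3.3, 0.0 m³/s; ΣQ_DR = 274.7 m³/s.
V = ΣQ_DR · Δt = 274.7 × 3600 s = 9.889 × 10^5 m³.
Over A = 39.5 km², depth = V / A = 25.0 mm.

d ≈ 25.0 mm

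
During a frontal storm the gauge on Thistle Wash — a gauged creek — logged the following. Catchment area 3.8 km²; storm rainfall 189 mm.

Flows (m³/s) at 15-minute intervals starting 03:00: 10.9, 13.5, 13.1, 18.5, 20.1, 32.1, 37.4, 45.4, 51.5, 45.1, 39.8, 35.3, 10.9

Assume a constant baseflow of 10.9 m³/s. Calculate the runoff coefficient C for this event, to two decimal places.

ΣQ_DR = 231.9 m³/s; V = ΣQ_DR·Δt = 2.087 × 10^5 m³.
Runoff depth d = V / A = 54.92 mm.
C = d / P = 54.92 / 189 = 0.29.

C ≈ 0.29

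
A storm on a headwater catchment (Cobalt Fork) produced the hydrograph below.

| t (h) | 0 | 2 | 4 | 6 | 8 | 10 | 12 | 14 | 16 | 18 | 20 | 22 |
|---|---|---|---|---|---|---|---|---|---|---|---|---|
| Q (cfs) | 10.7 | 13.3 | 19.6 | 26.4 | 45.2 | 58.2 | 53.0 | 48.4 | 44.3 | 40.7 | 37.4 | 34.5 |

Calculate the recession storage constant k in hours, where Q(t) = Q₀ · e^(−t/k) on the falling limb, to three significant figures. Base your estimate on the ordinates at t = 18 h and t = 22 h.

On the falling limb, Q drops from 40.7 to 34.5 cfs between t = 18 h and t = 22 h (Δt = 4 h).
k = −Δt / ln(Q₂/Q₁) = −4 / ln(34.5/40.7) = 24.2 h.

k ≈ 24.2 h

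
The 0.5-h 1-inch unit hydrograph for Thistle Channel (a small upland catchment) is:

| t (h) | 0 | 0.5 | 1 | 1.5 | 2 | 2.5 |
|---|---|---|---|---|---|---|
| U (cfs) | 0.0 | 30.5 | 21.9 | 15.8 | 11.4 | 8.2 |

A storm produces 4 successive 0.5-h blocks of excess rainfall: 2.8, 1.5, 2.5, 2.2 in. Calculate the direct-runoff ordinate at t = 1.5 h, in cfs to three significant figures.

By discrete convolution, Q_j = Σ (P_i / 1 in) · U_{j−i}.
At t = 1.5 h (j=3): Q = (2.8/1)·15.8 + (1.5/1)·21.9 + (2.5/1)·30.5 + (2.2/1)·0.0 = 153 cfs.

Q ≈ 153 cfs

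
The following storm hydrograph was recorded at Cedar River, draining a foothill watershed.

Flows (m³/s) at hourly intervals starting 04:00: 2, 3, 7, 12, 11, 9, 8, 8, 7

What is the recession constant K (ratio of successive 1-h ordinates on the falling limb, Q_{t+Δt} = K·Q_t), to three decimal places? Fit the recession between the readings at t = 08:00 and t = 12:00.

Using the recession-limb readings at t = 08:00 and t = 12:00: Q falls from 11 to 7 m³/s over 4 intervals.
K = (Q₂/Q₁)^(1/4) = (7/11)^(1/4) = 0.893.

K ≈ 0.893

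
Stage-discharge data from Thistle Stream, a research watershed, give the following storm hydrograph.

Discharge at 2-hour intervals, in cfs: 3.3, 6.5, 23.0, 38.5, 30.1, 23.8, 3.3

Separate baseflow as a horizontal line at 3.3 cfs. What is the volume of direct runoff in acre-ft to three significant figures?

Direct-runoff ordinates (Q − Q_b): 0.0, 3.2, 19.7, 35.2, 26.8, 20.5, 0.0 cfs.
ΣQ_DR = 105.4 cfs.
With Δt = 2 h = 7200 s, V = ΣQ_DR · Δt = 105.4 × 7200 = 7.59 × 10^5 ft³ = 17.4 acre-ft.

V ≈ 17.4 acre-ft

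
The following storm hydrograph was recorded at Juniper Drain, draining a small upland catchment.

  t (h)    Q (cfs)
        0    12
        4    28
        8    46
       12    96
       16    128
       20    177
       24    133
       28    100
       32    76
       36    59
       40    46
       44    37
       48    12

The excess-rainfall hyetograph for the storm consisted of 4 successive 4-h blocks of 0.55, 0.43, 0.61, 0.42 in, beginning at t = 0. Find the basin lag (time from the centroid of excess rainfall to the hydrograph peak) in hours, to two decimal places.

Centroid of excess rainfall: t_c = Σ P_i·t̄_i / ΣP_i = 7.7910 h (block centres at 2, 6, 10, 14 h).
Hydrograph peak occurs at t = 20 h, so basin lag t_L = 20 − 7.7910 = 12.21 h.

t_L ≈ 12.21 h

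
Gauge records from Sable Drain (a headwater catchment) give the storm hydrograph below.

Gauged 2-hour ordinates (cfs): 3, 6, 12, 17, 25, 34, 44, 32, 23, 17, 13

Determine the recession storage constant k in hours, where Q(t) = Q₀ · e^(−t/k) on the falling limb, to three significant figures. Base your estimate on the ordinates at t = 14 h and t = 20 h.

On the falling limb, Q drops from 32 to 13 cfs between t = 14 h and t = 20 h (Δt = 6 h).
k = −Δt / ln(Q₂/Q₁) = −6 / ln(13/32) = 6.66 h.

k ≈ 6.66 h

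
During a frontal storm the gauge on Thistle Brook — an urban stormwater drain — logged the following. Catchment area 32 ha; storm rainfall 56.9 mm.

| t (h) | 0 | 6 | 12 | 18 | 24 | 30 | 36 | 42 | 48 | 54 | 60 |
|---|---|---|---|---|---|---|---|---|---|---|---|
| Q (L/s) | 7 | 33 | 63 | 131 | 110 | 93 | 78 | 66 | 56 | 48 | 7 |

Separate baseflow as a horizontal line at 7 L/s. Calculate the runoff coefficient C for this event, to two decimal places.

ΣQ_DR = 615.0 L/s; V = ΣQ_DR·Δt = 1.328 × 10^7 L.
Runoff depth d = V / A = 41.51 mm.
C = d / P = 41.51 / 56.9 = 0.73.

C ≈ 0.73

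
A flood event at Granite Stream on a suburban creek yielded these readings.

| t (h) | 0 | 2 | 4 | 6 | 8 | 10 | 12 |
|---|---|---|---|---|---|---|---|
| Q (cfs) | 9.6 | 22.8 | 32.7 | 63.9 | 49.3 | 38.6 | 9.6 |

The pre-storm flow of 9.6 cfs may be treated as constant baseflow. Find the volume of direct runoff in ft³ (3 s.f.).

Direct-runoff ordinates (Q − Q_b): 0.0, 13.2, 23.1, 54.3, 39.7, 29.0, 0.0 cfs.
ΣQ_DR = 159.3 cfs.
With Δt = 2 h = 7200 s, V = ΣQ_DR · Δt = 159.3 × 7200 = 1.15 × 10^6 ft³.

V ≈ 1.15 × 10^6 ft³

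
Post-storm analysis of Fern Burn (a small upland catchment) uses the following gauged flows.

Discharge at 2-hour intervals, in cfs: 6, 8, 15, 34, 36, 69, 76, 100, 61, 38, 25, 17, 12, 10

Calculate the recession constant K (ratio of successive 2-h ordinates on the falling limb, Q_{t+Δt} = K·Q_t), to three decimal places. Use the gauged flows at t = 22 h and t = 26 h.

K ≈ 0.767

Using the recession-limb readings at t = 22 h and t = 26 h: Q falls from 17 to 10 cfs over 2 intervals.
K = (Q₂/Q₁)^(1/2) = (10/17)^(1/2) = 0.767.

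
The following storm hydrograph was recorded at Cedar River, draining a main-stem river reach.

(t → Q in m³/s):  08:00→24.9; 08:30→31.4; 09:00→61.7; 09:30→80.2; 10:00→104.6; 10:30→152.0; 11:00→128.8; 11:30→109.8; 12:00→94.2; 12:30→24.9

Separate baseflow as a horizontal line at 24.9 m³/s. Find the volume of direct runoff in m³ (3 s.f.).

Direct-runoff ordinates (Q − Q_b): 0.0, 6.5, 36.8, 55.3, 79.7, 127.1, 103.9, 84.9, 69.3, 0.0 m³/s.
ΣQ_DR = 563.5 m³/s.
With Δt = 0.5 h = 1800 s, V = ΣQ_DR · Δt = 563.5 × 1800 = 1.01 × 10^6 m³.

V ≈ 1.01 × 10^6 m³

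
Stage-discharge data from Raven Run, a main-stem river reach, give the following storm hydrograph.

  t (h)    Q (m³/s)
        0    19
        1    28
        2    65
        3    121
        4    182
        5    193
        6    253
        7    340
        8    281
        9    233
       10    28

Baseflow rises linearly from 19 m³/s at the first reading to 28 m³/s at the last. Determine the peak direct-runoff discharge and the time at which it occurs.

Subtracting baseflow gives direct-runoff ordinates: 0.00, 8.10, 44.20, 99.30, 159.40, 169.50, 228.60, 314.70, 254.80, 205.90, 0.00 m³/s.
The maximum is 314.70 m³/s, occurring at the reading for t = 7 h.

Q_p = 314.70 m³/s at t = 7 h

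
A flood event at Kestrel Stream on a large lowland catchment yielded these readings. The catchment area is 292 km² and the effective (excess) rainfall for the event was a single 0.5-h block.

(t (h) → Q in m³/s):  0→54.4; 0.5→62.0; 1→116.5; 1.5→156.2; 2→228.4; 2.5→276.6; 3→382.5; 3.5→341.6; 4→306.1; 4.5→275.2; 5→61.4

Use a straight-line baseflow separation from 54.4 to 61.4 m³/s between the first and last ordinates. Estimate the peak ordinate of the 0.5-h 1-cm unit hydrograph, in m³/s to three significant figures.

Direct runoff: 0.00, 6.90, 60.70, 99.70, 171.20, 218.70, 323.90, 282.30, 246.10, 214.50, 0.00 m³/s; ΣQ_DR = 1624 m³/s, peak = 323.90 m³/s.
Runoff depth d = ΣQ_DR·Δt / A = 1624 × 1800 / (292 km²) = 10.01 mm.
The 1-cm UH is the DRH scaled by (10 mm)/d, so U_p = 323.90 × 10/10.01 = 324 m³/s.

U_p ≈ 324 m³/s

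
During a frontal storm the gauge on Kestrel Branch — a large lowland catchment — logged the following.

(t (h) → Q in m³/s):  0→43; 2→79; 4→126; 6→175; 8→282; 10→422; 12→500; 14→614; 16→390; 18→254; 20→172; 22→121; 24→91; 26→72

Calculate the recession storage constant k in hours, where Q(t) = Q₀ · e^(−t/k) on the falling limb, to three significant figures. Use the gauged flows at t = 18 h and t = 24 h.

k ≈ 5.85 h

On the falling limb, Q drops from 254 to 91 m³/s between t = 18 h and t = 24 h (Δt = 6 h).
k = −Δt / ln(Q₂/Q₁) = −6 / ln(91/254) = 5.85 h.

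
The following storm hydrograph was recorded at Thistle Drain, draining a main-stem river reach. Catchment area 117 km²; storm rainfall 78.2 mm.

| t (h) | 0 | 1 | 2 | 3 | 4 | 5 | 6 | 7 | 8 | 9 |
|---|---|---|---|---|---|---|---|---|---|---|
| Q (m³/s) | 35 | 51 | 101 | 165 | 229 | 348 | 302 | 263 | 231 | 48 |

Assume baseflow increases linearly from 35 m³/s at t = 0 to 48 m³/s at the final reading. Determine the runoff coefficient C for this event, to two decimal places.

ΣQ_DR = 1358 m³/s; V = ΣQ_DR·Δt = 4.889 × 10^6 m³.
Runoff depth d = V / A = 41.78 mm.
C = d / P = 41.78 / 78.2 = 0.53.

C ≈ 0.53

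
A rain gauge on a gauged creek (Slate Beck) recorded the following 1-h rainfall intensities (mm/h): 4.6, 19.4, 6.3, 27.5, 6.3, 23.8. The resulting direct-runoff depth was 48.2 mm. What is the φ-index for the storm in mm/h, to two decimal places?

Only the 3 blocks with intensity above φ contribute runoff: 19.4, 27.5, 23.8 mm/h.
Σ(I−φ)·Δt = d  ⇒  (19.4+27.5+23.8 − 3φ)·1 = 48.2
φ = (70.70 − 48.2/1) / 3 = 7.50 mm/h.

φ ≈ 7.50 mm/h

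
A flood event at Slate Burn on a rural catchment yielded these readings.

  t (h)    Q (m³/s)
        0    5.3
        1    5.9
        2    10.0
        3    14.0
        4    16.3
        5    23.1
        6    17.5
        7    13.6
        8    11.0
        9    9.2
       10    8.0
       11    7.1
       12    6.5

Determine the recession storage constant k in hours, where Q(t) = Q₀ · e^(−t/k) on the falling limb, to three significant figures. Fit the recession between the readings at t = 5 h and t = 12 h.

k ≈ 5.52 h

On the falling limb, Q drops from 23.1 to 6.5 m³/s between t = 5 h and t = 12 h (Δt = 7 h).
k = −Δt / ln(Q₂/Q₁) = −7 / ln(6.5/23.1) = 5.52 h.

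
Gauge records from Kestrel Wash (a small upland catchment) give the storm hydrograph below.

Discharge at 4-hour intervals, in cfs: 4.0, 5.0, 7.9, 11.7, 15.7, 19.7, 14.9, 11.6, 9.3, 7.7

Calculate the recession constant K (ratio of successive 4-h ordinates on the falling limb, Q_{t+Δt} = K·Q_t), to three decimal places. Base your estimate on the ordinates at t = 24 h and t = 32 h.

Using the recession-limb readings at t = 24 h and t = 32 h: Q falls from 14.9 to 9.3 cfs over 2 intervals.
K = (Q₂/Q₁)^(1/2) = (9.3/14.9)^(1/2) = 0.790.

K ≈ 0.790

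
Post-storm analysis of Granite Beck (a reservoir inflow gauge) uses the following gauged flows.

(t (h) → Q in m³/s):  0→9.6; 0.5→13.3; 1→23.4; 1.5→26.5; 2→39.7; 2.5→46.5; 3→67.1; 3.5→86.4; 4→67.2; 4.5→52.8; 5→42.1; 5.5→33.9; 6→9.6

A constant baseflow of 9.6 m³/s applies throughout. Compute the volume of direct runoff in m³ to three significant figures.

V ≈ 7.08 × 10^5 m³

Direct-runoff ordinates (Q − Q_b): 0.0, 3.7, 13.8, 16.9, 30.1, 36.9, 57.5, 76.8, 57.6, 43.2, 32.5, 24.3, 0.0 m³/s.
ΣQ_DR = 393.3 m³/s.
With Δt = 0.5 h = 1800 s, V = ΣQ_DR · Δt = 393.3 × 1800 = 7.08 × 10^5 m³.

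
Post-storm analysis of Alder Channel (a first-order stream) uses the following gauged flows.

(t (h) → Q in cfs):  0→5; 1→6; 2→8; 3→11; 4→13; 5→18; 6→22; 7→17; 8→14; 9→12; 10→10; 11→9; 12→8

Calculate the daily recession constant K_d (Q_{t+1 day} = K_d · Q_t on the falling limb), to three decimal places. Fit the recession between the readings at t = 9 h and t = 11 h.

K_d ≈ 0.032

Between t = 9 h and t = 11 h the flow falls from 12 to 9 cfs over 2×1 h = 2 h.
Per-interval ratio K = (9/12)^(1/2) = 0.8660; K_d = K^(24/1) = 0.032.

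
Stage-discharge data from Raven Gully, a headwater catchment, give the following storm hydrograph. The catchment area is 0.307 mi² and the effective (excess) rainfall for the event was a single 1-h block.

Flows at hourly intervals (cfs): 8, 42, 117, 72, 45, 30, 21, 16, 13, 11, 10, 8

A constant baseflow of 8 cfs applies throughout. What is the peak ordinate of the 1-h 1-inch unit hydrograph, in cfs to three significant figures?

U_p ≈ 72.7 cfs

Direct runoff: 0.0, 34.0, 109.0, 64.0, 37.0, 22.0, 13.0, 8.0, 5.0, 3.0, 2.0, 0.0 cfs; ΣQ_DR = 297.0 cfs, peak = 109.0 cfs.
Runoff depth d = ΣQ_DR·Δt / A = 297.0 × 3600 / (0.307 mi²) = 1.499 in.
The 1-inch UH is the DRH scaled by (1 in)/d, so U_p = 109.0 × 1/1.499 = 72.7 cfs.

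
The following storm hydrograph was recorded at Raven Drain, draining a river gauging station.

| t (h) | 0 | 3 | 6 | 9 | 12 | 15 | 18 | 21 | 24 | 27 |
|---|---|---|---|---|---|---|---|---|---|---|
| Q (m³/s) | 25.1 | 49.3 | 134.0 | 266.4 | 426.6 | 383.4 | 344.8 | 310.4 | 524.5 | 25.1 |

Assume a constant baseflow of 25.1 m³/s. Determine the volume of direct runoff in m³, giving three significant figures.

Direct-runoff ordinates (Q − Q_b): 0.0, 24.2, 108.9, 241.3, 401.5, 358.3, 319.7, 285.3, 499.4, 0.0 m³/s.
ΣQ_DR = 2239 m³/s.
With Δt = 3 h = 10800 s, V = ΣQ_DR · Δt = 2239 × 10800 = 2.42 × 10^7 m³.

V ≈ 2.42 × 10^7 m³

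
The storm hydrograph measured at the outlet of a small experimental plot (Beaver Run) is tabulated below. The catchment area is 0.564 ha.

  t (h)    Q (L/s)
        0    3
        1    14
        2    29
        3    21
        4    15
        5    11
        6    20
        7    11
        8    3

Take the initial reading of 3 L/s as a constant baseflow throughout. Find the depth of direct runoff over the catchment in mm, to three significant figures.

d ≈ 63.8 mm

Direct runoff: 0.0, 11.0, 26.0, 18.0, 12.0, 8.0, 17.0, 8.0, 0.0 L/s; ΣQ_DR = 100.0 L/s.
V = ΣQ_DR · Δt = 100.0 × 3600 s = 3.600 × 10^5 L.
Over A = 0.564 ha, depth = V / A = 63.8 mm.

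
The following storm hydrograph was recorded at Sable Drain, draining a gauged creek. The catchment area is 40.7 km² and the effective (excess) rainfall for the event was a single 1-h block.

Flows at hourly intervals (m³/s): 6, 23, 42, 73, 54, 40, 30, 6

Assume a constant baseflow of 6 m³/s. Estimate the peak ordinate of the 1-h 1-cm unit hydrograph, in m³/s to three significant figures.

U_p ≈ 33.5 m³/s

Direct runoff: 0.0, 17.0, 36.0, 67.0, 48.0, 34.0, 24.0, 0.0 m³/s; ΣQ_DR = 226.0 m³/s, peak = 67.0 m³/s.
Runoff depth d = ΣQ_DR·Δt / A = 226.0 × 3600 / (40.7 km²) = 19.99 mm.
The 1-cm UH is the DRH scaled by (10 mm)/d, so U_p = 67.0 × 10/19.99 = 33.5 m³/s.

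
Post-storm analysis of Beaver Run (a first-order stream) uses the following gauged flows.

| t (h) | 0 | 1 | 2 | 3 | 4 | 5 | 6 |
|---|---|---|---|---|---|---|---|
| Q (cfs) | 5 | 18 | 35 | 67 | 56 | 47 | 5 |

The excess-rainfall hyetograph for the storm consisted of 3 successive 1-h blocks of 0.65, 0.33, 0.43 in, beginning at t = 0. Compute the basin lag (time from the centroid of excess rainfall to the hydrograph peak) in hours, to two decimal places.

Centroid of excess rainfall: t_c = Σ P_i·t̄_i / ΣP_i = 1.3440 h (block centres at 0.5, 1.5, 2.5 h).
Hydrograph peak occurs at t = 3 h, so basin lag t_L = 3 − 1.3440 = 1.66 h.

t_L ≈ 1.66 h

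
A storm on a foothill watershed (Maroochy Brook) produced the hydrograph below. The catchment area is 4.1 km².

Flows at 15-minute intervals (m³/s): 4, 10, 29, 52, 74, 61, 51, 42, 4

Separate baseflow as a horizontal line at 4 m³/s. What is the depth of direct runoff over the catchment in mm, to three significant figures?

d ≈ 63.9 mm

Direct runoff: 0.0, 6.0, 25.0, 48.0, 70.0, 57.0, 47.0, 38.0, 0.0 m³/s; ΣQ_DR = 291.0 m³/s.
V = ΣQ_DR · Δt = 291.0 × 900 s = 2.619 × 10^5 m³.
Over A = 4.1 km², depth = V / A = 63.9 mm.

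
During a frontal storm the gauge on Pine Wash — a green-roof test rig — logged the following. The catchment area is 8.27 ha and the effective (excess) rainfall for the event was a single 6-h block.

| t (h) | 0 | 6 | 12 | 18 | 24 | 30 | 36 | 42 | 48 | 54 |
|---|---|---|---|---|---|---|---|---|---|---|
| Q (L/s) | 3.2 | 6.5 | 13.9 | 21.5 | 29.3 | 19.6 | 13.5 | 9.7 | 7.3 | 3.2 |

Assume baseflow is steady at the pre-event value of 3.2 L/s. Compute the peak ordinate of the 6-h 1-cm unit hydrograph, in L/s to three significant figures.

U_p ≈ 10.4 L/s

Direct runoff: 0.0, 3.3, 10.7, 18.3, 26.1, 16.4, 10.3, 6.5, 4.1, 0.0 L/s; ΣQ_DR = 95.70 L/s, peak = 26.1 L/s.
Runoff depth d = ΣQ_DR·Δt / A = 95.70 × 21600 / (8.27 ha) = 25.00 mm.
The 1-cm UH is the DRH scaled by (10 mm)/d, so U_p = 26.1 × 10/25.00 = 10.4 L/s.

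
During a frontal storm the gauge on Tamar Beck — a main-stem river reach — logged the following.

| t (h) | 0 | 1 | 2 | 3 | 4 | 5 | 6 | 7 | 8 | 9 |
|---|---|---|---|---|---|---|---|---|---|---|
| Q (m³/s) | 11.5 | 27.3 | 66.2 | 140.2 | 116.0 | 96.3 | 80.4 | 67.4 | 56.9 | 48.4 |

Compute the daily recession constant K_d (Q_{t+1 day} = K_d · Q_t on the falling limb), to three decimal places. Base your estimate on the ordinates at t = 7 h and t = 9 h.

K_d ≈ 0.019

Between t = 7 h and t = 9 h the flow falls from 67.4 to 48.4 m³/s over 2×1 h = 2 h.
Per-interval ratio K = (48.4/67.4)^(1/2) = 0.8474; K_d = K^(24/1) = 0.019.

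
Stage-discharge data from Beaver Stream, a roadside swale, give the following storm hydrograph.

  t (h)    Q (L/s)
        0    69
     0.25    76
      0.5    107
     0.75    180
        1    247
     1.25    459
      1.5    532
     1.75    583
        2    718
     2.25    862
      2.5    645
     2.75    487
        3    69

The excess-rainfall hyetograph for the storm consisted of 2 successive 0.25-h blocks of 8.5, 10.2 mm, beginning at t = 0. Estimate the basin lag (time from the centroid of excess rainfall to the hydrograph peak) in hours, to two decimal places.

t_L ≈ 1.99 h

Centroid of excess rainfall: t_c = Σ P_i·t̄_i / ΣP_i = 0.2614 h (block centres at 0.125, 0.375 h).
Hydrograph peak occurs at t = 2.25 h, so basin lag t_L = 2.25 − 0.2614 = 1.99 h.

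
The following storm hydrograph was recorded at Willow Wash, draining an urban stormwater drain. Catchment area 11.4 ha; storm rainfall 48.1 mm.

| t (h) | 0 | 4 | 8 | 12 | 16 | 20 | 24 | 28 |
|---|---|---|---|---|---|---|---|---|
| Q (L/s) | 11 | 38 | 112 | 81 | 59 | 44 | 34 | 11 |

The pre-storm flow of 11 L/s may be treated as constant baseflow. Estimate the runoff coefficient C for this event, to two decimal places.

ΣQ_DR = 302.0 L/s; V = ΣQ_DR·Δt = 4.349 × 10^6 L.
Runoff depth d = V / A = 38.15 mm.
C = d / P = 38.15 / 48.1 = 0.79.

C ≈ 0.79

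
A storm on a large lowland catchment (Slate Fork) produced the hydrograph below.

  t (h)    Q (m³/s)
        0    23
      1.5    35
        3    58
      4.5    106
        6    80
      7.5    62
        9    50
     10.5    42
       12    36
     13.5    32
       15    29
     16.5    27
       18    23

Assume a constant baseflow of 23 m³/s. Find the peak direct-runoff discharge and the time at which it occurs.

Q_p = 83.0 m³/s at t = 4.5 h

Subtracting baseflow gives direct-runoff ordinates: 0.0, 12.0, 35.0, 83.0, 57.0, 39.0, 27.0, 19.0, 13.0, 9.0, 6.0, 4.0, 0.0 m³/s.
The maximum is 83.0 m³/s, occurring at the reading for t = 4.5 h.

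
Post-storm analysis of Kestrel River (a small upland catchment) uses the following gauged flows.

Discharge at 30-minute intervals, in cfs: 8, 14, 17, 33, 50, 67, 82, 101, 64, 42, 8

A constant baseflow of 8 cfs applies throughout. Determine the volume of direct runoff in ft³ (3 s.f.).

Direct-runoff ordinates (Q − Q_b): 0.0, 6.0, 9.0, 25.0, 42.0, 59.0, 74.0, 93.0, 56.0, 34.0, 0.0 cfs.
ΣQ_DR = 398.0 cfs.
With Δt = 0.5 h = 1800 s, V = ΣQ_DR · Δt = 398.0 × 1800 = 7.16 × 10^5 ft³.

V ≈ 7.16 × 10^5 ft³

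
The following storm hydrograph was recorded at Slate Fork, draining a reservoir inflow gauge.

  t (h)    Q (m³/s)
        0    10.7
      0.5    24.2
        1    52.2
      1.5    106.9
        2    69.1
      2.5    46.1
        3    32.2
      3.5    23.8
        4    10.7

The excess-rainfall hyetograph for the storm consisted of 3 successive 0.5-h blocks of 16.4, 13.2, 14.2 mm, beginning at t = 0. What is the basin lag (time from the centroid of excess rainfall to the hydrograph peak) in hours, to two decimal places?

t_L ≈ 0.78 h

Centroid of excess rainfall: t_c = Σ P_i·t̄_i / ΣP_i = 0.7249 h (block centres at 0.25, 0.75, 1.25 h).
Hydrograph peak occurs at t = 1.5 h, so basin lag t_L = 1.5 − 0.7249 = 0.78 h.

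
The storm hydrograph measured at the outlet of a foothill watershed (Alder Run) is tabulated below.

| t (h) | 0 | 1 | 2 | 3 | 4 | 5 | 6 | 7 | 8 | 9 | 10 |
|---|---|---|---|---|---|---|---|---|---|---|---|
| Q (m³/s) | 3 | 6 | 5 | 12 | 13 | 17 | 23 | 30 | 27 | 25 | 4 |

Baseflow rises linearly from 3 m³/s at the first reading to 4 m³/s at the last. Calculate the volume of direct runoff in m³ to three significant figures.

Direct-runoff ordinates (Q − Q_b): 0.00, 2.90, 1.80, 8.70, 9.60, 13.50, 19.40, 26.30, 23.20, 21.10, 0.00 m³/s.
ΣQ_DR = 126.5 m³/s.
With Δt = 1 h = 3600 s, V = ΣQ_DR · Δt = 126.5 × 3600 = 4.55 × 10^5 m³.

V ≈ 4.55 × 10^5 m³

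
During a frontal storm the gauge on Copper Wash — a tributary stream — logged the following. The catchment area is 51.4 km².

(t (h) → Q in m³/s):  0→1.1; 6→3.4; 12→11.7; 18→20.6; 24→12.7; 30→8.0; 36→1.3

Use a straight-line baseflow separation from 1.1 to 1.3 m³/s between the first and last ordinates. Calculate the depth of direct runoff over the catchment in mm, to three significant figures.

Direct runoff: 0.00, 2.27, 10.53, 19.40, 11.47, 6.73, 0.00 m³/s; ΣQ_DR = 50.40 m³/s.
V = ΣQ_DR · Δt = 50.40 × 21600 s = 1.089 × 10^6 m³.
Over A = 51.4 km², depth = V / A = 21.2 mm.

d ≈ 21.2 mm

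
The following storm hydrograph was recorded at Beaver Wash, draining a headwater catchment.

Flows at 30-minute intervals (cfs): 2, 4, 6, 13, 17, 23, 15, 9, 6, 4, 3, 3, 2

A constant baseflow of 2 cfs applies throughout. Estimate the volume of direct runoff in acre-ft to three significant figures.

Direct-runoff ordinates (Q − Q_b): 0.0, 2.0, 4.0, 11.0, 15.0, 21.0, 13.0, 7.0, 4.0, 2.0, 1.0, 1.0, 0.0 cfs.
ΣQ_DR = 81.00 cfs.
With Δt = 0.5 h = 1800 s, V = ΣQ_DR · Δt = 81.00 × 1800 = 1.46 × 10^5 ft³ = 3.35 acre-ft.

V ≈ 3.35 acre-ft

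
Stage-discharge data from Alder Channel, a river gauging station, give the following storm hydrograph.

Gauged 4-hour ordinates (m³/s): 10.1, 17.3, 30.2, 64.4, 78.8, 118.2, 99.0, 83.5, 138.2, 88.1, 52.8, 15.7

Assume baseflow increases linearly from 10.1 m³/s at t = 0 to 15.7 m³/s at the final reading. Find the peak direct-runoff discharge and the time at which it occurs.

Q_p = 124.03 m³/s at t = 32 h

Subtracting baseflow gives direct-runoff ordinates: 0.00, 6.69, 19.08, 52.77, 66.66, 105.55, 85.85, 69.84, 124.03, 73.42, 37.61, 0.00 m³/s.
The maximum is 124.03 m³/s, occurring at the reading for t = 32 h.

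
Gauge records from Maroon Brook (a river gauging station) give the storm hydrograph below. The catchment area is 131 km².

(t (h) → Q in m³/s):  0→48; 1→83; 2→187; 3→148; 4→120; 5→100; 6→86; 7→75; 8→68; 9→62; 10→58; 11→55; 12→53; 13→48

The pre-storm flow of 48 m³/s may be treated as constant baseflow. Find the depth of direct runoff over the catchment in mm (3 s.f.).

d ≈ 14.3 mm

Direct runoff: 0.0, 35.0, 139.0, 100.0, 72.0, 52.0, 38.0, 27.0, 20.0, 14.0, 10.0, 7.0, 5.0, 0.0 m³/s; ΣQ_DR = 519.0 m³/s.
V = ΣQ_DR · Δt = 519.0 × 3600 s = 1.868 × 10^6 m³.
Over A = 131 km², depth = V / A = 14.3 mm.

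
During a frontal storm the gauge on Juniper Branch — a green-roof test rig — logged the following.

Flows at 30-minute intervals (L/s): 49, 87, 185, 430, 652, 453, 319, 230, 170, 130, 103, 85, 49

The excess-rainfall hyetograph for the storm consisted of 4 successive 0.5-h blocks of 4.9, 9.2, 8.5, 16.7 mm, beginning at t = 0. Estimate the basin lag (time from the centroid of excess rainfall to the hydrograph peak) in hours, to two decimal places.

Centroid of excess rainfall: t_c = Σ P_i·t̄_i / ΣP_i = 1.2207 h (block centres at 0.25, 0.75, 1.25, 1.75 h).
Hydrograph peak occurs at t = 2 h, so basin lag t_L = 2 − 1.2207 = 0.78 h.

t_L ≈ 0.78 h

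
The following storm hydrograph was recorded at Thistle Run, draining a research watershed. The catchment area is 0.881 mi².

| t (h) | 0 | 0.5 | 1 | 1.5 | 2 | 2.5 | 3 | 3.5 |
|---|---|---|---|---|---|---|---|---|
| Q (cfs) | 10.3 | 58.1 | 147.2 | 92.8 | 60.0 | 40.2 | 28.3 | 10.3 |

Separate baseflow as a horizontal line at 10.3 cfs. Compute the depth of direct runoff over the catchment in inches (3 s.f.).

d ≈ 0.321 in

Direct runoff: 0.0, 47.8, 136.9, 82.5, 49.7, 29.9, 18.0, 0.0 cfs; ΣQ_DR = 364.8 cfs.
V = ΣQ_DR · Δt = 364.8 × 1800 s = 6.566 × 10^5 ft³.
Over A = 0.881 mi², depth = V / A = 0.321 in.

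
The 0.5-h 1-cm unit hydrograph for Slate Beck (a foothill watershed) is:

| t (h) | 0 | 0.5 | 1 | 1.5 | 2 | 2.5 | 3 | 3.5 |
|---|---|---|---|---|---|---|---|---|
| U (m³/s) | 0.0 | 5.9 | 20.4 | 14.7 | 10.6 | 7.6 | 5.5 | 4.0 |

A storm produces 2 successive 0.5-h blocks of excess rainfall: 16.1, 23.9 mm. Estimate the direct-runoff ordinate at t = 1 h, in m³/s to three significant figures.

Q ≈ 46.9 m³/s

By discrete convolution, Q_j = Σ (P_i / 10 mm) · U_{j−i}.
At t = 1 h (j=2): Q = (16.1/10)·20.4 + (23.9/10)·5.9 = 46.9 m³/s.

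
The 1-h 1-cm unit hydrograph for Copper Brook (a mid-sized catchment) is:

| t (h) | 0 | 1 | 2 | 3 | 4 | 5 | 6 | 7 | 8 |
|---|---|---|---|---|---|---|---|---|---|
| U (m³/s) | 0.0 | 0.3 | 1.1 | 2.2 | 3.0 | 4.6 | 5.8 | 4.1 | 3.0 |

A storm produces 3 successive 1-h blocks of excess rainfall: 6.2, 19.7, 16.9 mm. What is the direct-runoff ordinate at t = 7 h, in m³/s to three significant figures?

By discrete convolution, Q_j = Σ (P_i / 10 mm) · U_{j−i}.
At t = 7 h (j=7): Q = (6.2/10)·4.1 + (19.7/10)·5.8 + (16.9/10)·4.6 = 21.7 m³/s.

Q ≈ 21.7 m³/s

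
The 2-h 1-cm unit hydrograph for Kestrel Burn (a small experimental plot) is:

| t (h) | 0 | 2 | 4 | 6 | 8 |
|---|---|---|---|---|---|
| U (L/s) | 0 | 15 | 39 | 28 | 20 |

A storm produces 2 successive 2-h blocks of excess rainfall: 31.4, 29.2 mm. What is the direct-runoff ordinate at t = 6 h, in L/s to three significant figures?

Q ≈ 202 L/s

By discrete convolution, Q_j = Σ (P_i / 10 mm) · U_{j−i}.
At t = 6 h (j=3): Q = (31.4/10)·28 + (29.2/10)·39 = 202 L/s.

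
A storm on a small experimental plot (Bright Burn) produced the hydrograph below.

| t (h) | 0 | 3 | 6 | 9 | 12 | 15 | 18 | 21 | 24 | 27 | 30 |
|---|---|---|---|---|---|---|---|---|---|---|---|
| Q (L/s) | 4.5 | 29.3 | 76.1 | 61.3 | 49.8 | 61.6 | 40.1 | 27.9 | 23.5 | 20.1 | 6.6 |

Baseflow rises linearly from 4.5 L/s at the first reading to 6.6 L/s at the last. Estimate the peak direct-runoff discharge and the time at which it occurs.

Subtracting baseflow gives direct-runoff ordinates: 0.00, 24.59, 71.18, 56.17, 44.46, 56.05, 34.34, 21.93, 17.32, 13.71, 0.00 L/s.
The maximum is 71.18 L/s, occurring at the reading for t = 6 h.

Q_p = 71.18 L/s at t = 6 h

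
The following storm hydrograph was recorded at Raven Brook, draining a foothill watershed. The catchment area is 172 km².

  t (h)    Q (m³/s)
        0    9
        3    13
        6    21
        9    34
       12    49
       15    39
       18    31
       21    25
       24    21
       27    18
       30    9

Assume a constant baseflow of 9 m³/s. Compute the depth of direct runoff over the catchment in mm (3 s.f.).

Direct runoff: 0.0, 4.0, 12.0, 25.0, 40.0, 30.0, 22.0, 16.0, 12.0, 9.0, 0.0 m³/s; ΣQ_DR = 170.0 m³/s.
V = ΣQ_DR · Δt = 170.0 × 10800 s = 1.836 × 10^6 m³.
Over A = 172 km², depth = V / A = 10.7 mm.

d ≈ 10.7 mm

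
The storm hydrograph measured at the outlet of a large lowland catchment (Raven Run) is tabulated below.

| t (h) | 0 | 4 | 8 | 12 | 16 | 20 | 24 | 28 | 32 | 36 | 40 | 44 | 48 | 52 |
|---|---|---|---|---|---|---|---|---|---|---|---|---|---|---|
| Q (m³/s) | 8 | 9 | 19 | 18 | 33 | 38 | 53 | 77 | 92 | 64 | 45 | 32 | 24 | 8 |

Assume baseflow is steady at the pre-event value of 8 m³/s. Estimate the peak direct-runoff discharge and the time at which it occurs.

Subtracting baseflow gives direct-runoff ordinates: 0.0, 1.0, 11.0, 10.0, 25.0, 30.0, 45.0, 69.0, 84.0, 56.0, 37.0, 24.0, 16.0, 0.0 m³/s.
The maximum is 84.0 m³/s, occurring at the reading for t = 32 h.

Q_p = 84.0 m³/s at t = 32 h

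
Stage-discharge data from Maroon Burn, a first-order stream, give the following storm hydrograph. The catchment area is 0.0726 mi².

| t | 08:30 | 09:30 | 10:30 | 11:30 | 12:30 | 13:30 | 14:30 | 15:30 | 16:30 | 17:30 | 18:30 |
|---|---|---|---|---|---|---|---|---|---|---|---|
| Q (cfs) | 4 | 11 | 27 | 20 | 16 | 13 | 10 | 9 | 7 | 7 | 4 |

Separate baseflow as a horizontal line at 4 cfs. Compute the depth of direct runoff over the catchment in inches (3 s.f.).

Direct runoff: 0.0, 7.0, 23.0, 16.0, 12.0, 9.0, 6.0, 5.0, 3.0, 3.0, 0.0 cfs; ΣQ_DR = 84.00 cfs.
V = ΣQ_DR · Δt = 84.00 × 3600 s = 3.024 × 10^5 ft³.
Over A = 0.0726 mi², depth = V / A = 1.79 in.

d ≈ 1.79 in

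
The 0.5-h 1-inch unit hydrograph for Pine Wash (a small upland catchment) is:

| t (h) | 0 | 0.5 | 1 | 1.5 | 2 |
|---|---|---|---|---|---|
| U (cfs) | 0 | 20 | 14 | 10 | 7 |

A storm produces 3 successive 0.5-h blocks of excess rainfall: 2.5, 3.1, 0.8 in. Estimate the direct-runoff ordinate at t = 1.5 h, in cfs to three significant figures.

Q ≈ 84.4 cfs

By discrete convolution, Q_j = Σ (P_i / 1 in) · U_{j−i}.
At t = 1.5 h (j=3): Q = (2.5/1)·10 + (3.1/1)·14 + (0.8/1)·20 = 84.4 cfs.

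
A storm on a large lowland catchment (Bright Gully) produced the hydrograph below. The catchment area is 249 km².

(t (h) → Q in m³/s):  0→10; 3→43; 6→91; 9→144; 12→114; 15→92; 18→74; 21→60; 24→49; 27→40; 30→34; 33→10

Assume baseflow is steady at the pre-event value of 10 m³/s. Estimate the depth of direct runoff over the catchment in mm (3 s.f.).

d ≈ 27.8 mm

Direct runoff: 0.0, 33.0, 81.0, 134.0, 104.0, 82.0, 64.0, 50.0, 39.0, 30.0, 24.0, 0.0 m³/s; ΣQ_DR = 641.0 m³/s.
V = ΣQ_DR · Δt = 641.0 × 10800 s = 6.923 × 10^6 m³.
Over A = 249 km², depth = V / A = 27.8 mm.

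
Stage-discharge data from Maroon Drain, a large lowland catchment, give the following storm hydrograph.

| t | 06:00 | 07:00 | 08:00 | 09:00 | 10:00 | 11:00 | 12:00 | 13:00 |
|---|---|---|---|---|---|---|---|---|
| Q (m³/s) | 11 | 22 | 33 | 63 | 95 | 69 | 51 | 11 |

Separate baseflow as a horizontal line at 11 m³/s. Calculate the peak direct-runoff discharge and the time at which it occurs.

Q_p = 84.0 m³/s at t = 10:00

Subtracting baseflow gives direct-runoff ordinates: 0.0, 11.0, 22.0, 52.0, 84.0, 58.0, 40.0, 0.0 m³/s.
The maximum is 84.0 m³/s, occurring at the reading for t = 10:00.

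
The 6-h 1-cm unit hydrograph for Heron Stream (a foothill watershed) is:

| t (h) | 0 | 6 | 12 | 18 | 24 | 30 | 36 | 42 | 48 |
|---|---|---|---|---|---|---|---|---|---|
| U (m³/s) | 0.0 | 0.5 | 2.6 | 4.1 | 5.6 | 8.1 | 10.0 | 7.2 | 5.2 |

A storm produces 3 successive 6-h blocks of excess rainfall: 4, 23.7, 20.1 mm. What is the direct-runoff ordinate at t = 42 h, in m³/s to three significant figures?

Q ≈ 42.9 m³/s

By discrete convolution, Q_j = Σ (P_i / 10 mm) · U_{j−i}.
At t = 42 h (j=7): Q = (4/10)·7.2 + (23.7/10)·10.0 + (20.1/10)·8.1 = 42.9 m³/s.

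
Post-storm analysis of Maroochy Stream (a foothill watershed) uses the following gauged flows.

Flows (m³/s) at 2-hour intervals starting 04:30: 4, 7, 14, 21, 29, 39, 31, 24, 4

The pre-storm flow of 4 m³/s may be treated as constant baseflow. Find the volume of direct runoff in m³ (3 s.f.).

V ≈ 9.86 × 10^5 m³

Direct-runoff ordinates (Q − Q_b): 0.0, 3.0, 10.0, 17.0, 25.0, 35.0, 27.0, 20.0, 0.0 m³/s.
ΣQ_DR = 137.0 m³/s.
With Δt = 2 h = 7200 s, V = ΣQ_DR · Δt = 137.0 × 7200 = 9.86 × 10^5 m³.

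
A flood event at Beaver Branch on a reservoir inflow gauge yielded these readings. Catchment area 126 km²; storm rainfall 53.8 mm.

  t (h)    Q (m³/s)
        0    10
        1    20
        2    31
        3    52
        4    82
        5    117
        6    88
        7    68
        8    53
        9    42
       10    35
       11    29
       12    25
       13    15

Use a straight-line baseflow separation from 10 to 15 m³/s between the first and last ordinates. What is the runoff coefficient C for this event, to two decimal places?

ΣQ_DR = 492.0 m³/s; V = ΣQ_DR·Δt = 1.771 × 10^6 m³.
Runoff depth d = V / A = 14.06 mm.
C = d / P = 14.06 / 53.8 = 0.26.

C ≈ 0.26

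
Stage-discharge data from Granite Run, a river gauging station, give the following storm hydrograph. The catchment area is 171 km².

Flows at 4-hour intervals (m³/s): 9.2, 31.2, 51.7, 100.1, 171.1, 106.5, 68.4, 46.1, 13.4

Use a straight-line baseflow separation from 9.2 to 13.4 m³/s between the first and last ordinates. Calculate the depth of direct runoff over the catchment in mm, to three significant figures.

d ≈ 41.8 mm

Direct runoff: 0.00, 21.48, 41.45, 89.33, 159.80, 94.67, 56.05, 33.23, 0.00 m³/s; ΣQ_DR = 496.0 m³/s.
V = ΣQ_DR · Δt = 496.0 × 14400 s = 7.142 × 10^6 m³.
Over A = 171 km², depth = V / A = 41.8 mm.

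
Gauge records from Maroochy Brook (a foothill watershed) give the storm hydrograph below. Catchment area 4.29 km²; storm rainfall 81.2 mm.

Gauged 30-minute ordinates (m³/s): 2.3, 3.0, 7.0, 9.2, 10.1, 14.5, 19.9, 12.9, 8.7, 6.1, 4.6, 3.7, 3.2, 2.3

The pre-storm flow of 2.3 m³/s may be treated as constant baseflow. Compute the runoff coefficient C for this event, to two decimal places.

C ≈ 0.39

ΣQ_DR = 75.30 m³/s; V = ΣQ_DR·Δt = 1.355 × 10^5 m³.
Runoff depth d = V / A = 31.59 mm.
C = d / P = 31.59 / 81.2 = 0.39.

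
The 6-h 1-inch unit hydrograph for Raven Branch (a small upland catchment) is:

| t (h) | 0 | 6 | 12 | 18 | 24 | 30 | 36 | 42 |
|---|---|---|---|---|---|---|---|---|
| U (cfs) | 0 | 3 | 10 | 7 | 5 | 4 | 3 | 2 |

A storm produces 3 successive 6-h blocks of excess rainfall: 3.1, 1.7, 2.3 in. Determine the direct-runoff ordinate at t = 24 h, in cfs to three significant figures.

Q ≈ 50.4 cfs

By discrete convolution, Q_j = Σ (P_i / 1 in) · U_{j−i}.
At t = 24 h (j=4): Q = (3.1/1)·5 + (1.7/1)·7 + (2.3/1)·10 = 50.4 cfs.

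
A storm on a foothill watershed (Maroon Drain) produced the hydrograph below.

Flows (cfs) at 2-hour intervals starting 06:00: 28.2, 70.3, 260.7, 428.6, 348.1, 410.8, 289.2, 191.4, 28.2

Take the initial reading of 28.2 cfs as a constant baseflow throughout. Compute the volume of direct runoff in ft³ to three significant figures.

Direct-runoff ordinates (Q − Q_b): 0.0, 42.1, 232.5, 400.4, 319.9, 382.6, 261.0, 163.2, 0.0 cfs.
ΣQ_DR = 1802 cfs.
With Δt = 2 h = 7200 s, V = ΣQ_DR · Δt = 1802 × 7200 = 1.30 × 10^7 ft³.

V ≈ 1.30 × 10^7 ft³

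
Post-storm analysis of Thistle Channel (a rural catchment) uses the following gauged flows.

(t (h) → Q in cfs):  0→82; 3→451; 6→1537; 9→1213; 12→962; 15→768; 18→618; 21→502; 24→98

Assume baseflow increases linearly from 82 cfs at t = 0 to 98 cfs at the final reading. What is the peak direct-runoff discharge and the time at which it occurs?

Q_p = 1451.00 cfs at t = 6 h

Subtracting baseflow gives direct-runoff ordinates: 0.00, 367.00, 1451.00, 1125.00, 872.00, 676.00, 524.00, 406.00, 0.00 cfs.
The maximum is 1451.00 cfs, occurring at the reading for t = 6 h.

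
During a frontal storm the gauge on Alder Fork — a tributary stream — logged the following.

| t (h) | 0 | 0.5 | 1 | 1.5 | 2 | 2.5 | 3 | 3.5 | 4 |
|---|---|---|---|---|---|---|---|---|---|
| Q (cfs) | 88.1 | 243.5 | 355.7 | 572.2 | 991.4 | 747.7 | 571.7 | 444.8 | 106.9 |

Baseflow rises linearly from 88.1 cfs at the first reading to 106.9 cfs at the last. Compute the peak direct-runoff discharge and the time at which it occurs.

Subtracting baseflow gives direct-runoff ordinates: 0.00, 153.05, 262.90, 477.05, 893.90, 647.85, 469.50, 340.25, 0.00 cfs.
The maximum is 893.90 cfs, occurring at the reading for t = 2 h.

Q_p = 893.90 cfs at t = 2 h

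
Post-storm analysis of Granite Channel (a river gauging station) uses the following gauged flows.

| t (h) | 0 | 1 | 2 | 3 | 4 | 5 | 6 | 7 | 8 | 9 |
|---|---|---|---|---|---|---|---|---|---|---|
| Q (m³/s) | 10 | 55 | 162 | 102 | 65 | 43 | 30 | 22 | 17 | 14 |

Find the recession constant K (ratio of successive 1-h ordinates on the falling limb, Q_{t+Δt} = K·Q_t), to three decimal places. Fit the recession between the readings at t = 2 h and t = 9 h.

Using the recession-limb readings at t = 2 h and t = 9 h: Q falls from 162 to 14 m³/s over 7 intervals.
K = (Q₂/Q₁)^(1/7) = (14/162)^(1/7) = 0.705.

K ≈ 0.705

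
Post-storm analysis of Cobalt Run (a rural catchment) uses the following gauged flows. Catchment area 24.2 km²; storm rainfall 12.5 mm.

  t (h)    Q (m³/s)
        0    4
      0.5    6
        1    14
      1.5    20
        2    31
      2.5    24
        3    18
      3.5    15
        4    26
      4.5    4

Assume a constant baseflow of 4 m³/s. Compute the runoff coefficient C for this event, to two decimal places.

C ≈ 0.73

ΣQ_DR = 122.0 m³/s; V = ΣQ_DR·Δt = 2.196 × 10^5 m³.
Runoff depth d = V / A = 9.074 mm.
C = d / P = 9.074 / 12.5 = 0.73.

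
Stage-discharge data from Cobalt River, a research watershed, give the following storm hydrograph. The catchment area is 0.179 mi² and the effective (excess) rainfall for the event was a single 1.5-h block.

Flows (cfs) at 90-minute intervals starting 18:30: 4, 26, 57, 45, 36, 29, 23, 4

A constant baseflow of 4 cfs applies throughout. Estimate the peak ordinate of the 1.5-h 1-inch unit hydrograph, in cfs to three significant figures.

U_p ≈ 21.3 cfs

Direct runoff: 0.0, 22.0, 53.0, 41.0, 32.0, 25.0, 19.0, 0.0 cfs; ΣQ_DR = 192.0 cfs, peak = 53.0 cfs.
Runoff depth d = ΣQ_DR·Δt / A = 192.0 × 5400 / (0.179 mi²) = 2.493 in.
The 1-inch UH is the DRH scaled by (1 in)/d, so U_p = 53.0 × 1/2.493 = 21.3 cfs.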